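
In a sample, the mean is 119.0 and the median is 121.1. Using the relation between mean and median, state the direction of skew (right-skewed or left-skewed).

mean − median = 119.0 − 121.1 = -2.1
mean < median ⇒ the longer tail is on the left ⇒ left-skewed (negatively skewed).

left-skewed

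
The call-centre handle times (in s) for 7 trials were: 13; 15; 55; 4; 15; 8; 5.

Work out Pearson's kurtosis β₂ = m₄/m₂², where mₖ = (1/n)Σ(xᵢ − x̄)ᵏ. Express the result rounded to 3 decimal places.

4.573

x̄ = 16.4286
Σ(xᵢ − x̄)² = 1859.7143 ⇒ m₂ = 265.67347
Σ(xᵢ − x̄)⁴ = 2259528.9038 ⇒ m₄ = 322789.84340
m₂² = 70582.39234
β₂ = m₄/m₂² = 322789.84340 / 70582.39234 ≈ 4.573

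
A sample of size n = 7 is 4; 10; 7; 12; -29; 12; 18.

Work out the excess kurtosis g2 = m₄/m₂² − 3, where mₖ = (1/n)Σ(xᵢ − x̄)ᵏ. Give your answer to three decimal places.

1.476

x̄ = 4.8571
Σ(xᵢ − x̄)² = 1452.8571 ⇒ m₂ = 207.55102
Σ(xᵢ − x̄)⁴ = 1349782.3382 ⇒ m₄ = 192826.04831
m₂² = 43077.42607
g2 = m₄/m₂² − 3 = 4.47627 − 3 ≈ 1.476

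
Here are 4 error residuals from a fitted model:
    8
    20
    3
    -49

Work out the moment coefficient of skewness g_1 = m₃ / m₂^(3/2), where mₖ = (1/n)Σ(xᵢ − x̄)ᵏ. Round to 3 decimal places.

x̄ = (8 + 20 + 3 - 49) / 4 = -4.5000
deviations (xᵢ − x̄): 12.5000, 24.5000, 7.5000, -44.5000
Σ(xᵢ − x̄)² = 2793.0000 ⇒ m₂ = 2793.0000/4 = 698.25000
Σ(xᵢ − x̄)³ = -71040.0000 ⇒ m₃ = -71040.0000/4 = -17760.00000
m₂^(3/2) = 698.25000^(1.5) = 18450.85163
g_1 = m₃ / m₂^(3/2) = -17760.00000 / 18450.85163 ≈ -0.963

-0.963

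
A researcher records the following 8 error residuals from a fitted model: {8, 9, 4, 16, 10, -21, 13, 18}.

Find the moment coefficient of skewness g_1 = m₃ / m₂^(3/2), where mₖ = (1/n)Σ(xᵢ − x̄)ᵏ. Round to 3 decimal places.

-1.680

x̄ = (8 + 9 + 4 + 16 + 10 - 21 + 13 + 18) / 8 = 7.1250
deviations (xᵢ − x̄): 0.8750, 1.8750, -3.1250, 8.8750, 2.8750, -28.1250, 5.8750, 10.8750
Σ(xᵢ − x̄)² = 1044.8750 ⇒ m₂ = 1044.8750/8 = 130.60938
Σ(xᵢ − x̄)³ = -20058.8438 ⇒ m₃ = -20058.8438/8 = -2507.35547
m₂^(3/2) = 130.60938^(1.5) = 1492.66217
g_1 = m₃ / m₂^(3/2) = -2507.35547 / 1492.66217 ≈ -1.680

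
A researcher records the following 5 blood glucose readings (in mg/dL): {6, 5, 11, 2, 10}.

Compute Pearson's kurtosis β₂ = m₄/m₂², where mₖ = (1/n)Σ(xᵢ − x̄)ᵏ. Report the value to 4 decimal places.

x̄ = 6.8000
Σ(xᵢ − x̄)² = 54.8000 ⇒ m₂ = 10.96000
Σ(xᵢ − x̄)⁴ = 957.7760 ⇒ m₄ = 191.55520
m₂² = 120.12160
β₂ = m₄/m₂² = 191.55520 / 120.12160 ≈ 1.5947

1.5947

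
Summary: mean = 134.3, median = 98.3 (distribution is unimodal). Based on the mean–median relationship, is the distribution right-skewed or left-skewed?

mean − median = 134.3 − 98.3 = 36.0
mean > median ⇒ the longer tail is on the right ⇒ right-skewed (positively skewed).

right-skewed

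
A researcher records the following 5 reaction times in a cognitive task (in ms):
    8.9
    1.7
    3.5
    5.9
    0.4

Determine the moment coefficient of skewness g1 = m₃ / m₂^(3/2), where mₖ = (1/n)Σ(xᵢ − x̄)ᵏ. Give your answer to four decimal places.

0.3895

x̄ = (8.9 + 1.7 + 3.5 + 5.9 + 0.4) / 5 = 4.0800
deviations (xᵢ − x̄): 4.8200, -2.3800, -0.5800, 1.8200, -3.6800
Σ(xᵢ − x̄)² = 46.0880 ⇒ m₂ = 46.0880/5 = 9.21760
Σ(xᵢ − x̄)³ = 54.4963 ⇒ m₃ = 54.4963/5 = 10.89926
m₂^(3/2) = 9.21760^(1.5) = 27.98510
g1 = m₃ / m₂^(3/2) = 10.89926 / 27.98510 ≈ 0.3895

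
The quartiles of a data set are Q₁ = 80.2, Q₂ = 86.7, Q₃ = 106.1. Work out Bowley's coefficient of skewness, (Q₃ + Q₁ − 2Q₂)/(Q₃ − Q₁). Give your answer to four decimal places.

numerator: Q₃ + Q₁ − 2Q₂ = 106.1 + 80.2 − 2×86.7 = 12.9000
denominator: Q₃ − Q₁ = 106.1 − 80.2 = 25.9000
Bowley skewness = 12.9000 / 25.9000 ≈ 0.4981

0.4981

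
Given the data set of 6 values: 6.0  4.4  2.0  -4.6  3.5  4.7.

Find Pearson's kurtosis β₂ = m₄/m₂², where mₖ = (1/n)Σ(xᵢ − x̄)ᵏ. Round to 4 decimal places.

3.3829

x̄ = 2.6667
Σ(xᵢ − x̄)² = 72.1933 ⇒ m₂ = 12.03222
Σ(xᵢ − x̄)⁴ = 2938.5662 ⇒ m₄ = 489.76104
m₂² = 144.77437
β₂ = m₄/m₂² = 489.76104 / 144.77437 ≈ 3.3829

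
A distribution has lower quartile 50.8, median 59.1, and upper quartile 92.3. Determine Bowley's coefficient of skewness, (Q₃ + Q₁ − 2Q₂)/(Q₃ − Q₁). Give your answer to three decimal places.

numerator: Q₃ + Q₁ − 2Q₂ = 92.3 + 50.8 − 2×59.1 = 24.9000
denominator: Q₃ − Q₁ = 92.3 − 50.8 = 41.5000
Bowley skewness = 24.9000 / 41.5000 ≈ 0.600

0.600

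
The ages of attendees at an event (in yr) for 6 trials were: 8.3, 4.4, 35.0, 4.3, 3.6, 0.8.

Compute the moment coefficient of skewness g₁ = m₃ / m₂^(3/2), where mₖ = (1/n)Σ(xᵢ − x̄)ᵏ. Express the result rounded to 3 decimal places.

x̄ = (8.3 + 4.4 + 35.0 + 4.3 + 3.6 + 0.8) / 6 = 9.4000
deviations (xᵢ − x̄): -1.1000, -5.0000, 25.6000, -5.1000, -5.8000, -8.6000
Σ(xᵢ − x̄)² = 815.1800 ⇒ m₂ = 815.1800/6 = 135.86333
Σ(xᵢ − x̄)³ = 15687.0660 ⇒ m₃ = 15687.0660/6 = 2614.51100
m₂^(3/2) = 135.86333^(1.5) = 1583.62883
g₁ = m₃ / m₂^(3/2) = 2614.51100 / 1583.62883 ≈ 1.651

1.651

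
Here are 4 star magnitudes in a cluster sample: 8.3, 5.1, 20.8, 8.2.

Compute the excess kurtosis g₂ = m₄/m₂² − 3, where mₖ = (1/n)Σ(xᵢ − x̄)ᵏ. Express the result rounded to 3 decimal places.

x̄ = 10.6000
Σ(xᵢ − x̄)² = 145.3400 ⇒ m₂ = 36.33500
Σ(xᵢ − x̄)⁴ = 11800.5458 ⇒ m₄ = 2950.13645
m₂² = 1320.23223
g₂ = m₄/m₂² − 3 = 2.23456 − 3 ≈ -0.765

-0.765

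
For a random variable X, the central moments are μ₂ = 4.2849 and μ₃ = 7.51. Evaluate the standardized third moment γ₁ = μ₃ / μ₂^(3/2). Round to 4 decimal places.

σ = √μ₂ = √4.2849 = 2.07000
σ³ = μ₂^(3/2) = 8.86974
γ₁ = μ₃/σ³ = 7.51 / 8.86974 ≈ 0.8467

0.8467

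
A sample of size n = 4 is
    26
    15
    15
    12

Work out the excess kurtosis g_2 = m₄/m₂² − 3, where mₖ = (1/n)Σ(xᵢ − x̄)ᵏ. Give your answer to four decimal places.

x̄ = 17.0000
Σ(xᵢ − x̄)² = 114.0000 ⇒ m₂ = 28.50000
Σ(xᵢ − x̄)⁴ = 7218.0000 ⇒ m₄ = 1804.50000
m₂² = 812.25000
g_2 = m₄/m₂² − 3 = 2.22161 − 3 ≈ -0.7784

-0.7784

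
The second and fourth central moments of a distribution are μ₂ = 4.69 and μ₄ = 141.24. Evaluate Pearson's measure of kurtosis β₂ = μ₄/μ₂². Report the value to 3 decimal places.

6.421

μ₂² = 4.69² = 21.99610
μ₄/μ₂² = 141.24 / 21.99610 = 6.42114
β₂ ≈ 6.421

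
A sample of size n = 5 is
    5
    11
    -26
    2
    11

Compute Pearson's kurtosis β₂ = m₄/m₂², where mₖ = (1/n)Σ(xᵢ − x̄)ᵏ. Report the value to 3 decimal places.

2.935

x̄ = 0.6000
Σ(xᵢ − x̄)² = 945.2000 ⇒ m₂ = 189.04000
Σ(xᵢ − x̄)⁴ = 524416.9760 ⇒ m₄ = 104883.39520
m₂² = 35736.12160
β₂ = m₄/m₂² = 104883.39520 / 35736.12160 ≈ 2.935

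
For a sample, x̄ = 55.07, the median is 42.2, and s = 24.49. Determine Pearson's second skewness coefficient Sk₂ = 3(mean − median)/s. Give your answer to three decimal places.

Sk₂ = 3(55.07 − 42.2) / 24.49 = 3 × 12.8700 / 24.49
    = 38.6100 / 24.49 ≈ 1.577

1.577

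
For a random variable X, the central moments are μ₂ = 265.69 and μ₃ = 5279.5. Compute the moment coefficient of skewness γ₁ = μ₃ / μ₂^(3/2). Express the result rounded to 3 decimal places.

1.219

σ = √μ₂ = √265.69 = 16.30000
σ³ = μ₂^(3/2) = 4330.74700
γ₁ = μ₃/σ³ = 5279.5 / 4330.74700 ≈ 1.219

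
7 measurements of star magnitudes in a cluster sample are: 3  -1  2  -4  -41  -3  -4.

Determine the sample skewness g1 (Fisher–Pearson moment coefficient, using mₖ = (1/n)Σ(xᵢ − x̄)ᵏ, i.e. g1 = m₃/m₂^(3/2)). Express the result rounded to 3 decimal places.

-1.897

x̄ = (3 - 1 + 2 - 4 - 41 - 3 - 4) / 7 = -6.8571
deviations (xᵢ − x̄): 9.8571, 5.8571, 8.8571, 2.8571, -34.1429, 3.8571, 2.8571
Σ(xᵢ − x̄)² = 1406.8571 ⇒ m₂ = 1406.8571/7 = 200.97959
Σ(xᵢ − x̄)³ = -37843.9592 ⇒ m₃ = -37843.9592/7 = -5406.27988
m₂^(3/2) = 200.97959^(1.5) = 2849.23283
g1 = m₃ / m₂^(3/2) = -5406.27988 / 2849.23283 ≈ -1.897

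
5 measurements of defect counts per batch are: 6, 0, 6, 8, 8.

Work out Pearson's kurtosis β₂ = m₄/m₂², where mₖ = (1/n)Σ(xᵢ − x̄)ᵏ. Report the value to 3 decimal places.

x̄ = 5.6000
Σ(xᵢ − x̄)² = 43.2000 ⇒ m₂ = 8.64000
Σ(xᵢ − x̄)⁴ = 1049.8560 ⇒ m₄ = 209.97120
m₂² = 74.64960
β₂ = m₄/m₂² = 209.97120 / 74.64960 ≈ 2.813

2.813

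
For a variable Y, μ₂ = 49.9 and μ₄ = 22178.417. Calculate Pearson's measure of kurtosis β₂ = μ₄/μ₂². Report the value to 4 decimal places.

8.9070

μ₂² = 49.9² = 2490.01000
μ₄/μ₂² = 22178.417 / 2490.01000 = 8.90696
β₂ ≈ 8.9070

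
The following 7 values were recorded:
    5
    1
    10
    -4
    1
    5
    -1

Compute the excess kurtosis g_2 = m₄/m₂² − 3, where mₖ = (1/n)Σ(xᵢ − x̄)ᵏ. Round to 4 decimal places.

x̄ = 2.4286
Σ(xᵢ − x̄)² = 127.7143 ⇒ m₂ = 18.24490
Σ(xᵢ − x̄)⁴ = 5228.1691 ⇒ m₄ = 746.88130
m₂² = 332.87630
g_2 = m₄/m₂² − 3 = 2.24372 − 3 ≈ -0.7563

-0.7563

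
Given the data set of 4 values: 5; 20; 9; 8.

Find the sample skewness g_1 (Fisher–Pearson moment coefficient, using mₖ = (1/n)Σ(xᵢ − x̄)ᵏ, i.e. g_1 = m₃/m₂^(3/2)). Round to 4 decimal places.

x̄ = (5 + 20 + 9 + 8) / 4 = 10.5000
deviations (xᵢ − x̄): -5.5000, 9.5000, -1.5000, -2.5000
Σ(xᵢ − x̄)² = 129.0000 ⇒ m₂ = 129.0000/4 = 32.25000
Σ(xᵢ − x̄)³ = 672.0000 ⇒ m₃ = 672.0000/4 = 168.00000
m₂^(3/2) = 32.25000^(1.5) = 183.14479
g_1 = m₃ / m₂^(3/2) = 168.00000 / 183.14479 ≈ 0.9173

0.9173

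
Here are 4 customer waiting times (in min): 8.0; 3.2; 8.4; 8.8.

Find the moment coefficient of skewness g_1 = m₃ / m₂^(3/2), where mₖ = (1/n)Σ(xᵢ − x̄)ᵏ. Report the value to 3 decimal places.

x̄ = (8.0 + 3.2 + 8.4 + 8.8) / 4 = 7.1000
deviations (xᵢ − x̄): 0.9000, -3.9000, 1.3000, 1.7000
Σ(xᵢ − x̄)² = 20.6000 ⇒ m₂ = 20.6000/4 = 5.15000
Σ(xᵢ − x̄)³ = -51.4800 ⇒ m₃ = -51.4800/4 = -12.87000
m₂^(3/2) = 5.15000^(1.5) = 11.68721
g_1 = m₃ / m₂^(3/2) = -12.87000 / 11.68721 ≈ -1.101

-1.101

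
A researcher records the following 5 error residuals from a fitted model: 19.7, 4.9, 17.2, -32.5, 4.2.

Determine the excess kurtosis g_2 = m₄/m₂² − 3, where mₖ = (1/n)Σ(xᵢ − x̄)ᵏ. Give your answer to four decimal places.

x̄ = 2.7000
Σ(xᵢ − x̄)² = 1745.3800 ⇒ m₂ = 349.07600
Σ(xᵢ − x̄)⁴ = 1662974.6722 ⇒ m₄ = 332594.93444
m₂² = 121854.05378
g_2 = m₄/m₂² − 3 = 2.72945 − 3 ≈ -0.2705

-0.2705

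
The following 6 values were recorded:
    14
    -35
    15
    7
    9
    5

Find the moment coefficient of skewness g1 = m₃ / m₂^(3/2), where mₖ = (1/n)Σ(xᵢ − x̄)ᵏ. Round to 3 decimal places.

-1.617

x̄ = (14 - 35 + 15 + 7 + 9 + 5) / 6 = 2.5000
deviations (xᵢ − x̄): 11.5000, -37.5000, 12.5000, 4.5000, 6.5000, 2.5000
Σ(xᵢ − x̄)² = 1763.5000 ⇒ m₂ = 1763.5000/6 = 293.91667
Σ(xᵢ − x̄)³ = -48879.0000 ⇒ m₃ = -48879.0000/6 = -8146.50000
m₂^(3/2) = 293.91667^(1.5) = 5038.90674
g1 = m₃ / m₂^(3/2) = -8146.50000 / 5038.90674 ≈ -1.617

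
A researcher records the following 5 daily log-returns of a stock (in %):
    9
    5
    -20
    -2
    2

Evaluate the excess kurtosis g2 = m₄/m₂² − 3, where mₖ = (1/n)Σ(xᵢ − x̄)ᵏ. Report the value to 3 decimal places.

x̄ = -1.2000
Σ(xᵢ − x̄)² = 506.8000 ⇒ m₂ = 101.36000
Σ(xᵢ − x̄)⁴ = 137327.0560 ⇒ m₄ = 27465.41120
m₂² = 10273.84960
g2 = m₄/m₂² − 3 = 2.67333 − 3 ≈ -0.327

-0.327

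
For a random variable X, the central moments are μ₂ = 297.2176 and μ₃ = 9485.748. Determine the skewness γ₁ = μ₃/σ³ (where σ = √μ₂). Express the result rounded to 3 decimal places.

σ = √μ₂ = √297.2176 = 17.24000
σ³ = μ₂^(3/2) = 5124.03142
γ₁ = μ₃/σ³ = 9485.748 / 5124.03142 ≈ 1.851

1.851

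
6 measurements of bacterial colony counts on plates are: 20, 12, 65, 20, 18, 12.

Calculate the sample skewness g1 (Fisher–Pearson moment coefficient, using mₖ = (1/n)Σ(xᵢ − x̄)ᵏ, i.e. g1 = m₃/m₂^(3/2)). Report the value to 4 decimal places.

x̄ = (20 + 12 + 65 + 20 + 18 + 12) / 6 = 24.5000
deviations (xᵢ − x̄): -4.5000, -12.5000, 40.5000, -4.5000, -6.5000, -12.5000
Σ(xᵢ − x̄)² = 2035.5000 ⇒ m₂ = 2035.5000/6 = 339.25000
Σ(xᵢ − x̄)³ = 62067.0000 ⇒ m₃ = 62067.0000/6 = 10344.50000
m₂^(3/2) = 339.25000^(1.5) = 6248.55770
g1 = m₃ / m₂^(3/2) = 10344.50000 / 6248.55770 ≈ 1.6555

1.6555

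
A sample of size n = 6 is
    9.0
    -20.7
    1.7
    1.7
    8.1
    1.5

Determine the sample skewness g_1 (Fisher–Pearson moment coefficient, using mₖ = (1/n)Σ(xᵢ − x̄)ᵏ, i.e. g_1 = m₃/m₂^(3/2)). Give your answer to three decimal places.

-1.388

x̄ = (9.0 - 20.7 + 1.7 + 1.7 + 8.1 + 1.5) / 6 = 0.2167
deviations (xᵢ − x̄): 8.7833, -20.9167, 1.4833, 1.4833, 7.8833, 1.2833
Σ(xᵢ − x̄)² = 582.8483 ⇒ m₂ = 582.8483/6 = 97.14139
Σ(xᵢ − x̄)³ = -7975.0134 ⇒ m₃ = -7975.0134/6 = -1329.16891
m₂^(3/2) = 97.14139^(1.5) = 957.42875
g_1 = m₃ / m₂^(3/2) = -1329.16891 / 957.42875 ≈ -1.388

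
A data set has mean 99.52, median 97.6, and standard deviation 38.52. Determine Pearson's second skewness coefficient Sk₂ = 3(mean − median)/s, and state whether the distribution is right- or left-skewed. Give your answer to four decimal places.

Sk₂ = 3(99.52 − 97.6) / 38.52 = 3 × 1.9200 / 38.52
    = 5.7600 / 38.52 ≈ 0.1495
Sk₂ > 0 ⇒ mean > median ⇒ right-skewed (positive skew).

0.1495, right-skewed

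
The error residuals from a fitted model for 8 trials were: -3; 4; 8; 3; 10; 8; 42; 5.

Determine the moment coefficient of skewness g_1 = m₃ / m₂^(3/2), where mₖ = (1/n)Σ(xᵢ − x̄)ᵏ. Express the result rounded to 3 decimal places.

x̄ = (-3 + 4 + 8 + 3 + 10 + 8 + 42 + 5) / 8 = 9.6250
deviations (xᵢ − x̄): -12.6250, -5.6250, -1.6250, -6.6250, 0.3750, -1.6250, 32.3750, -4.6250
Σ(xᵢ − x̄)² = 1309.8750 ⇒ m₂ = 1309.8750/8 = 163.73438
Σ(xᵢ − x̄)³ = 31345.0313 ⇒ m₃ = 31345.0313/8 = 3918.12891
m₂^(3/2) = 163.73438^(1.5) = 2095.12433
g_1 = m₃ / m₂^(3/2) = 3918.12891 / 2095.12433 ≈ 1.870

1.870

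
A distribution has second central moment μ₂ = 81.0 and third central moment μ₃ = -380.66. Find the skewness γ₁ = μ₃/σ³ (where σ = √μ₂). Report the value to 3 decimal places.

σ = √μ₂ = √81.0 = 9.00000
σ³ = μ₂^(3/2) = 729.00000
γ₁ = μ₃/σ³ = -380.66 / 729.00000 ≈ -0.522

-0.522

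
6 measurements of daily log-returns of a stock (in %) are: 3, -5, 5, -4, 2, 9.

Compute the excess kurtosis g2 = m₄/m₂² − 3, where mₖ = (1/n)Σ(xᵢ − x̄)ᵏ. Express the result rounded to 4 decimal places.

x̄ = 1.6667
Σ(xᵢ − x̄)² = 143.3333 ⇒ m₂ = 23.88889
Σ(xᵢ − x̄)⁴ = 6025.1111 ⇒ m₄ = 1004.18519
m₂² = 570.67901
g2 = m₄/m₂² − 3 = 1.75963 − 3 ≈ -1.2404

-1.2404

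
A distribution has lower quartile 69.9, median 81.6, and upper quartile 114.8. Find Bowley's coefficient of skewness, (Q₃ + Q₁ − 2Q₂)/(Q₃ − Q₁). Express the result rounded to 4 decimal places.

0.4788

numerator: Q₃ + Q₁ − 2Q₂ = 114.8 + 69.9 − 2×81.6 = 21.5000
denominator: Q₃ − Q₁ = 114.8 − 69.9 = 44.9000
Bowley skewness = 21.5000 / 44.9000 ≈ 0.4788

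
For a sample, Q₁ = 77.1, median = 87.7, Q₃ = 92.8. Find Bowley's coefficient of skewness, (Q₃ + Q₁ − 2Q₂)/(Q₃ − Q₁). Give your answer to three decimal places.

-0.350

numerator: Q₃ + Q₁ − 2Q₂ = 92.8 + 77.1 − 2×87.7 = -5.5000
denominator: Q₃ − Q₁ = 92.8 − 77.1 = 15.7000
Bowley skewness = -5.5000 / 15.7000 ≈ -0.350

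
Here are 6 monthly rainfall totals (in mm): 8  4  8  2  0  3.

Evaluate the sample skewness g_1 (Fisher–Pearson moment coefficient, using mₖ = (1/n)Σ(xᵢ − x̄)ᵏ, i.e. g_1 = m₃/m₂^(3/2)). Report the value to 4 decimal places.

0.1821

x̄ = (8 + 4 + 8 + 2 + 0 + 3) / 6 = 4.1667
deviations (xᵢ − x̄): 3.8333, -0.1667, 3.8333, -2.1667, -4.1667, -1.1667
Σ(xᵢ − x̄)² = 52.8333 ⇒ m₂ = 52.8333/6 = 8.80556
Σ(xᵢ − x̄)³ = 28.5556 ⇒ m₃ = 28.5556/6 = 4.75926
m₂^(3/2) = 8.80556^(1.5) = 26.12974
g_1 = m₃ / m₂^(3/2) = 4.75926 / 26.12974 ≈ 0.1821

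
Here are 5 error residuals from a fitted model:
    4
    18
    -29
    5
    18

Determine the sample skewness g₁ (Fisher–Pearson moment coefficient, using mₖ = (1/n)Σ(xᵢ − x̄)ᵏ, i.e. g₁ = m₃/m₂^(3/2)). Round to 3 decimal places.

x̄ = (4 + 18 - 29 + 5 + 18) / 5 = 3.2000
deviations (xᵢ − x̄): 0.8000, 14.8000, -32.2000, 1.8000, 14.8000
Σ(xᵢ − x̄)² = 1478.8000 ⇒ m₂ = 1478.8000/5 = 295.76000
Σ(xᵢ − x̄)³ = -26896.3200 ⇒ m₃ = -26896.3200/5 = -5379.26400
m₂^(3/2) = 295.76000^(1.5) = 5086.38414
g₁ = m₃ / m₂^(3/2) = -5379.26400 / 5086.38414 ≈ -1.058

-1.058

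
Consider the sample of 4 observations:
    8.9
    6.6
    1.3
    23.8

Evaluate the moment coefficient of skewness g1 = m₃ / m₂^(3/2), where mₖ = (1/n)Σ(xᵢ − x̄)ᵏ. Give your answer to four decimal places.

x̄ = (8.9 + 6.6 + 1.3 + 23.8) / 4 = 10.1500
deviations (xᵢ − x̄): -1.2500, -3.5500, -8.8500, 13.6500
Σ(xᵢ − x̄)² = 278.8100 ⇒ m₂ = 278.8100/4 = 69.70250
Σ(xᵢ − x̄)³ = 1803.4560 ⇒ m₃ = 1803.4560/4 = 450.86400
m₂^(3/2) = 69.70250^(1.5) = 581.93239
g1 = m₃ / m₂^(3/2) = 450.86400 / 581.93239 ≈ 0.7748

0.7748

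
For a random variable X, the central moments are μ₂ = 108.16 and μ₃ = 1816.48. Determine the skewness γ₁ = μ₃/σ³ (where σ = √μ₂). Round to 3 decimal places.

1.615

σ = √μ₂ = √108.16 = 10.40000
σ³ = μ₂^(3/2) = 1124.86400
γ₁ = μ₃/σ³ = 1816.48 / 1124.86400 ≈ 1.615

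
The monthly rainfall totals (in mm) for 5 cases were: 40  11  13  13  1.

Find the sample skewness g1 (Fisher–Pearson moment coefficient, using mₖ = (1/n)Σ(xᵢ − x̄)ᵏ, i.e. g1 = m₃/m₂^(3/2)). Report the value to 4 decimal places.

x̄ = (40 + 11 + 13 + 13 + 1) / 5 = 15.6000
deviations (xᵢ − x̄): 24.4000, -4.6000, -2.6000, -2.6000, -14.6000
Σ(xᵢ − x̄)² = 843.2000 ⇒ m₂ = 843.2000/5 = 168.64000
Σ(xᵢ − x̄)³ = 11282.1600 ⇒ m₃ = 11282.1600/5 = 2256.43200
m₂^(3/2) = 168.64000^(1.5) = 2189.98374
g1 = m₃ / m₂^(3/2) = 2256.43200 / 2189.98374 ≈ 1.0303

1.0303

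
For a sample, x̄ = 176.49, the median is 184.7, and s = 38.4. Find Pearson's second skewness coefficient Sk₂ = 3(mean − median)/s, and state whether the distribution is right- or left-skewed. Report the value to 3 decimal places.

Sk₂ = 3(176.49 − 184.7) / 38.4 = 3 × -8.2100 / 38.4
    = -24.6300 / 38.4 ≈ -0.641
Sk₂ < 0 ⇒ mean < median ⇒ left-skewed (negative skew).

-0.641, left-skewed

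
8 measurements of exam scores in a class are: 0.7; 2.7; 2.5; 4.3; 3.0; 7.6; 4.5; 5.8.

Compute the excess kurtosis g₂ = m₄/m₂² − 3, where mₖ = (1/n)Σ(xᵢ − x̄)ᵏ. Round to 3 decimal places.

x̄ = 3.8875
Σ(xᵢ − x̄)² = 32.2688 ⇒ m₂ = 4.03359
Σ(xᵢ − x̄)⁴ = 313.0537 ⇒ m₄ = 39.13171
m₂² = 16.26988
g₂ = m₄/m₂² − 3 = 2.40516 − 3 ≈ -0.595

-0.595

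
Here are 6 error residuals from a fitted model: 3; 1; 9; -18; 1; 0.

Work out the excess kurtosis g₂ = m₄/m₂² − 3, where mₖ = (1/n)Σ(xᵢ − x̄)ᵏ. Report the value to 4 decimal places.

0.4837

x̄ = -0.6667
Σ(xᵢ − x̄)² = 413.3333 ⇒ m₂ = 68.88889
Σ(xᵢ − x̄)⁴ = 99195.1111 ⇒ m₄ = 16532.51852
m₂² = 4745.67901
g₂ = m₄/m₂² − 3 = 3.48370 − 3 ≈ 0.4837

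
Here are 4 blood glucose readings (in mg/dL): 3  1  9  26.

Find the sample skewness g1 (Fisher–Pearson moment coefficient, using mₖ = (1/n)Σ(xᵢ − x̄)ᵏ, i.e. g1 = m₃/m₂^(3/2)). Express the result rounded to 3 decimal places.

x̄ = (3 + 1 + 9 + 26) / 4 = 9.7500
deviations (xᵢ − x̄): -6.7500, -8.7500, -0.7500, 16.2500
Σ(xᵢ − x̄)² = 386.7500 ⇒ m₂ = 386.7500/4 = 96.68750
Σ(xᵢ − x̄)³ = 3313.1250 ⇒ m₃ = 3313.1250/4 = 828.28125
m₂^(3/2) = 96.68750^(1.5) = 950.72627
g1 = m₃ / m₂^(3/2) = 828.28125 / 950.72627 ≈ 0.871

0.871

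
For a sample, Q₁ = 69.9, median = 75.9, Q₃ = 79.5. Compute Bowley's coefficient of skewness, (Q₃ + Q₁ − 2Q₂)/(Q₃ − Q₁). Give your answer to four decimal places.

-0.2500

numerator: Q₃ + Q₁ − 2Q₂ = 79.5 + 69.9 − 2×75.9 = -2.4000
denominator: Q₃ − Q₁ = 79.5 − 69.9 = 9.6000
Bowley skewness = -2.4000 / 9.6000 ≈ -0.2500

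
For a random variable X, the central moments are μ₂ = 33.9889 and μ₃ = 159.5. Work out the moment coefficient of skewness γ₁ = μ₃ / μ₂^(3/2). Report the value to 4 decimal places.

0.8049

σ = √μ₂ = √33.9889 = 5.83000
σ³ = μ₂^(3/2) = 198.15529
γ₁ = μ₃/σ³ = 159.5 / 198.15529 ≈ 0.8049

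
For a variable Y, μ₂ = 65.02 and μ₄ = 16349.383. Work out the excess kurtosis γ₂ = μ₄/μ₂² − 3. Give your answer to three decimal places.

0.867

μ₂² = 65.02² = 4227.60040
μ₄/μ₂² = 16349.383 / 4227.60040 = 3.86730
γ₂ = 3.86730 − 3 ≈ 0.867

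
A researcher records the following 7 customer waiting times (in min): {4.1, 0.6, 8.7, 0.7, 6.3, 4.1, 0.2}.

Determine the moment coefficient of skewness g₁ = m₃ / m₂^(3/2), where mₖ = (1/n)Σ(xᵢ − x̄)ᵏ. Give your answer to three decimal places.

x̄ = (4.1 + 0.6 + 8.7 + 0.7 + 6.3 + 4.1 + 0.2) / 7 = 3.5286
deviations (xᵢ − x̄): 0.5714, -2.9286, 5.1714, -2.8286, 2.7714, 0.5714, -3.3286
Σ(xᵢ − x̄)² = 62.7343 ⇒ m₂ = 62.7343/7 = 8.96204
Σ(xᵢ − x̄)³ = 75.3366 ⇒ m₃ = 75.3366/7 = 10.76237
m₂^(3/2) = 8.96204^(1.5) = 26.82936
g₁ = m₃ / m₂^(3/2) = 10.76237 / 26.82936 ≈ 0.401

0.401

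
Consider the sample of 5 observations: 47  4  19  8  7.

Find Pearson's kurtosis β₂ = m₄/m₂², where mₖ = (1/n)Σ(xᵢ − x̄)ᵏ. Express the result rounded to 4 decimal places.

2.7190

x̄ = 17.0000
Σ(xᵢ − x̄)² = 1254.0000 ⇒ m₂ = 250.80000
Σ(xᵢ − x̄)⁴ = 855138.0000 ⇒ m₄ = 171027.60000
m₂² = 62900.64000
β₂ = m₄/m₂² = 171027.60000 / 62900.64000 ≈ 2.7190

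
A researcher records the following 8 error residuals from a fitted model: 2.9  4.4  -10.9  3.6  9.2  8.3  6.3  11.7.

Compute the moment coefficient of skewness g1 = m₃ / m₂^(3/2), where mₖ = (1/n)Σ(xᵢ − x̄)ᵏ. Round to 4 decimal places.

x̄ = (2.9 + 4.4 - 10.9 + 3.6 + 9.2 + 8.3 + 6.3 + 11.7) / 8 = 4.4375
deviations (xᵢ − x̄): -1.5375, -0.0375, -15.3375, -0.8375, 4.7625, 3.8625, 1.8625, 7.2625
Σ(xᵢ − x̄)² = 332.1188 ⇒ m₂ = 332.1188/8 = 41.51484
Σ(xᵢ − x̄)³ = -3057.0408 ⇒ m₃ = -3057.0408/8 = -382.13010
m₂^(3/2) = 41.51484^(1.5) = 267.48850
g1 = m₃ / m₂^(3/2) = -382.13010 / 267.48850 ≈ -1.4286

-1.4286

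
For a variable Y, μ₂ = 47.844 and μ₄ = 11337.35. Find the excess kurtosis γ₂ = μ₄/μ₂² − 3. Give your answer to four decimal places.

1.9529

μ₂² = 47.844² = 2289.04834
μ₄/μ₂² = 11337.35 / 2289.04834 = 4.95287
γ₂ = 4.95287 − 3 ≈ 1.9529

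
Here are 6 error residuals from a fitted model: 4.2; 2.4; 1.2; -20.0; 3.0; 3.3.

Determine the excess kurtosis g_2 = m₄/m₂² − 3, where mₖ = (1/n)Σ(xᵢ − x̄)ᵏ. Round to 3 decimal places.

1.118

x̄ = -0.9833
Σ(xᵢ − x̄)² = 438.9283 ⇒ m₂ = 73.15472
Σ(xᵢ − x̄)⁴ = 132242.8280 ⇒ m₄ = 22040.47133
m₂² = 5351.61338
g_2 = m₄/m₂² − 3 = 4.11847 − 3 ≈ 1.118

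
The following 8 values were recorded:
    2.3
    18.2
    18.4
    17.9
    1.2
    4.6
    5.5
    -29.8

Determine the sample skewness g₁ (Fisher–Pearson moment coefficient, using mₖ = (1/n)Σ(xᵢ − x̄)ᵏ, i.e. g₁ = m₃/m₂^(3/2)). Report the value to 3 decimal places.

-1.320

x̄ = (2.3 + 18.2 + 18.4 + 17.9 + 1.2 + 4.6 + 5.5 - 29.8) / 8 = 4.7875
deviations (xᵢ − x̄): -2.4875, 13.4125, 13.6125, 13.1125, -3.5875, -0.1875, 0.7125, -34.5875
Σ(xᵢ − x̄)² = 1753.0288 ⇒ m₂ = 1753.0288/8 = 219.12859
Σ(xᵢ − x̄)³ = -34248.2924 ⇒ m₃ = -34248.2924/8 = -4281.03655
m₂^(3/2) = 219.12859^(1.5) = 3243.75898
g₁ = m₃ / m₂^(3/2) = -4281.03655 / 3243.75898 ≈ -1.320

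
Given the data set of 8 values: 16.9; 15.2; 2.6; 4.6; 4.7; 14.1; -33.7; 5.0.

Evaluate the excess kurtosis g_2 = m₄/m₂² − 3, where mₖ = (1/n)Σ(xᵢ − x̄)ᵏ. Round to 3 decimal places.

1.868

x̄ = 3.6750
Σ(xᵢ − x̄)² = 1818.1150 ⇒ m₂ = 227.26438
Σ(xᵢ − x̄)⁴ = 2011354.0253 ⇒ m₄ = 251419.25317
m₂² = 51649.09614
g_2 = m₄/m₂² − 3 = 4.86783 − 3 ≈ 1.868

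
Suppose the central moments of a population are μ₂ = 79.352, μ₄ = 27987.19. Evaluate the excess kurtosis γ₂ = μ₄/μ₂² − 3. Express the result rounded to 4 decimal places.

μ₂² = 79.352² = 6296.73990
μ₄/μ₂² = 27987.19 / 6296.73990 = 4.44471
γ₂ = 4.44471 − 3 ≈ 1.4447

1.4447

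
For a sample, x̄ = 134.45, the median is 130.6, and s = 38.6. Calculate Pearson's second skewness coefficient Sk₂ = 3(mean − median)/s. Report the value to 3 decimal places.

Sk₂ = 3(134.45 − 130.6) / 38.6 = 3 × 3.8500 / 38.6
    = 11.5500 / 38.6 ≈ 0.299

0.299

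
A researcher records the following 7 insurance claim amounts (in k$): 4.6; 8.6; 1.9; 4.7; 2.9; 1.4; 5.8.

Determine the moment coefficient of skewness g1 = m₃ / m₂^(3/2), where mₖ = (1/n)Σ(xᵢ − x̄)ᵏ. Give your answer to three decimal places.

x̄ = (4.6 + 8.6 + 1.9 + 4.7 + 2.9 + 1.4 + 5.8) / 7 = 4.2714
deviations (xᵢ − x̄): 0.3286, 4.3286, -2.3714, 0.4286, -1.3714, -2.8714, 1.5286
Σ(xᵢ − x̄)² = 37.1143 ⇒ m₂ = 37.1143/7 = 5.30204
Σ(xᵢ − x̄)³ = 45.1974 ⇒ m₃ = 45.1974/7 = 6.45677
m₂^(3/2) = 5.30204^(1.5) = 12.20856
g1 = m₃ / m₂^(3/2) = 6.45677 / 12.20856 ≈ 0.529

0.529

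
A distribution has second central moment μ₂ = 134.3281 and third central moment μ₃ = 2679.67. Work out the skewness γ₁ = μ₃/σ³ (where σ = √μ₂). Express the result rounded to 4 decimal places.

σ = √μ₂ = √134.3281 = 11.59000
σ³ = μ₂^(3/2) = 1556.86268
γ₁ = μ₃/σ³ = 2679.67 / 1556.86268 ≈ 1.7212

1.7212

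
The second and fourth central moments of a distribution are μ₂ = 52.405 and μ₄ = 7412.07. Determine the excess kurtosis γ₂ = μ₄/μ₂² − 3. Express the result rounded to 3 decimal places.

-0.301

μ₂² = 52.405² = 2746.28403
μ₄/μ₂² = 7412.07 / 2746.28403 = 2.69895
γ₂ = 2.69895 − 3 ≈ -0.301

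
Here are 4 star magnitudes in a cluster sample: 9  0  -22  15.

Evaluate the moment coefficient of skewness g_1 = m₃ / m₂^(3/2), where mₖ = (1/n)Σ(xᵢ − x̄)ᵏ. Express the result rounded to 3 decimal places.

-0.697

x̄ = (9 + 0 - 22 + 15) / 4 = 0.5000
deviations (xᵢ − x̄): 8.5000, -0.5000, -22.5000, 14.5000
Σ(xᵢ − x̄)² = 789.0000 ⇒ m₂ = 789.0000/4 = 197.25000
Σ(xᵢ − x̄)³ = -7728.0000 ⇒ m₃ = -7728.0000/4 = -1932.00000
m₂^(3/2) = 197.25000^(1.5) = 2770.29181
g_1 = m₃ / m₂^(3/2) = -1932.00000 / 2770.29181 ≈ -0.697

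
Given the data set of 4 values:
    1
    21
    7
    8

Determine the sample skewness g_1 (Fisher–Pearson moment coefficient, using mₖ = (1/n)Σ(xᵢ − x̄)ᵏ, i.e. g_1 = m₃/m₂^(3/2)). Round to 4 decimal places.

x̄ = (1 + 21 + 7 + 8) / 4 = 9.2500
deviations (xᵢ − x̄): -8.2500, 11.7500, -2.2500, -1.2500
Σ(xᵢ − x̄)² = 212.7500 ⇒ m₂ = 212.7500/4 = 53.18750
Σ(xᵢ − x̄)³ = 1047.3750 ⇒ m₃ = 1047.3750/4 = 261.84375
m₂^(3/2) = 53.18750^(1.5) = 387.89516
g_1 = m₃ / m₂^(3/2) = 261.84375 / 387.89516 ≈ 0.6750

0.6750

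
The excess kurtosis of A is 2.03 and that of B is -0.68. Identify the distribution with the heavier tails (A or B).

A

Higher excess kurtosis ⇒ heavier tails relative to the normal distribution.
2.03 vs -0.68: the larger is 2.03, so A has heavier tails. (A is leptokurtic — heavier-than-normal tails; the other is platykurtic.)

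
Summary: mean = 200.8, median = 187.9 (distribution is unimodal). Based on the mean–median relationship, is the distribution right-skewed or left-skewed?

mean − median = 200.8 − 187.9 = 12.9
mean > median ⇒ the longer tail is on the right ⇒ right-skewed (positively skewed).

right-skewed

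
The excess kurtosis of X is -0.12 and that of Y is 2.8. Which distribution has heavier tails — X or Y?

Higher excess kurtosis ⇒ heavier tails relative to the normal distribution.
-0.12 vs 2.8: the larger is 2.8, so Y has heavier tails. (Y is leptokurtic — heavier-than-normal tails; the other is platykurtic.)

Y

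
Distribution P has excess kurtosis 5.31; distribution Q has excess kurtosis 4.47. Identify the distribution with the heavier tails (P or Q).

P

Higher excess kurtosis ⇒ heavier tails relative to the normal distribution.
5.31 vs 4.47: the larger is 5.31, so P has heavier tails.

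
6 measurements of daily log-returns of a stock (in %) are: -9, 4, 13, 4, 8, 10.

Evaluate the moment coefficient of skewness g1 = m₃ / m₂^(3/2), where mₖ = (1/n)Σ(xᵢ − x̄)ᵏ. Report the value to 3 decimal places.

x̄ = (-9 + 4 + 13 + 4 + 8 + 10) / 6 = 5.0000
deviations (xᵢ − x̄): -14.0000, -1.0000, 8.0000, -1.0000, 3.0000, 5.0000
Σ(xᵢ − x̄)² = 296.0000 ⇒ m₂ = 296.0000/6 = 49.33333
Σ(xᵢ − x̄)³ = -2082.0000 ⇒ m₃ = -2082.0000/6 = -347.00000
m₂^(3/2) = 49.33333^(1.5) = 346.50595
g1 = m₃ / m₂^(3/2) = -347.00000 / 346.50595 ≈ -1.001

-1.001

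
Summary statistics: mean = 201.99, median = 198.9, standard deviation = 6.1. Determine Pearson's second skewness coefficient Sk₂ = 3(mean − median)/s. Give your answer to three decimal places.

1.520

Sk₂ = 3(201.99 − 198.9) / 6.1 = 3 × 3.0900 / 6.1
    = 9.2700 / 6.1 ≈ 1.520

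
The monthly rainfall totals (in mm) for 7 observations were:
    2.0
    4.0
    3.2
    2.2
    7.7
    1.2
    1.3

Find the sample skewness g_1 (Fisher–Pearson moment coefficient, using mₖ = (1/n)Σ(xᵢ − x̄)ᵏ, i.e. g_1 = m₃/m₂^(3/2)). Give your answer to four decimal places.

1.3069

x̄ = (2.0 + 4.0 + 3.2 + 2.2 + 7.7 + 1.2 + 1.3) / 7 = 3.0857
deviations (xᵢ − x̄): -1.0857, 0.9143, 0.1143, -0.8857, 4.6143, -1.8857, -1.7857
Σ(xᵢ − x̄)² = 30.8486 ⇒ m₂ = 30.8486/7 = 4.40694
Σ(xᵢ − x̄)³ = 84.6371 ⇒ m₃ = 84.6371/7 = 12.09101
m₂^(3/2) = 4.40694^(1.5) = 9.25136
g_1 = m₃ / m₂^(3/2) = 12.09101 / 9.25136 ≈ 1.3069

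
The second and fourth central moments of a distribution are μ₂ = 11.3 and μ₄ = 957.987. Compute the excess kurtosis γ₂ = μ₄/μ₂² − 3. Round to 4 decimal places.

4.5024

μ₂² = 11.3² = 127.69000
μ₄/μ₂² = 957.987 / 127.69000 = 7.50244
γ₂ = 7.50244 − 3 ≈ 4.5024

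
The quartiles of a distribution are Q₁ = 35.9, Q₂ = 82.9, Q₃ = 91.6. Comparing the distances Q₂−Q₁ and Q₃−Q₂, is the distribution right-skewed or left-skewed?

Q₂ − Q₁ = 47.0;  Q₃ − Q₂ = 8.7
Q₂ − Q₁ > Q₃ − Q₂ ⇒ the lower half is more spread out ⇒ left-skewed.

left-skewed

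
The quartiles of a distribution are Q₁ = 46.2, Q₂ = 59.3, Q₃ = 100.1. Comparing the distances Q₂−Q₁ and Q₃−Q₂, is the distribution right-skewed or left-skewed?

right-skewed

Q₂ − Q₁ = 13.1;  Q₃ − Q₂ = 40.8
Q₃ − Q₂ > Q₂ − Q₁ ⇒ the upper half is more spread out ⇒ right-skewed.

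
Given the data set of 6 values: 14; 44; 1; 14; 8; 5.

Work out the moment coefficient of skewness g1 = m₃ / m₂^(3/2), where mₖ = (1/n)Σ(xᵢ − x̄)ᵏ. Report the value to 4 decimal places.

1.3609

x̄ = (14 + 44 + 1 + 14 + 8 + 5) / 6 = 14.3333
deviations (xᵢ − x̄): -0.3333, 29.6667, -13.3333, -0.3333, -6.3333, -9.3333
Σ(xᵢ − x̄)² = 1185.3333 ⇒ m₂ = 1185.3333/6 = 197.55556
Σ(xᵢ − x̄)³ = 22672.4444 ⇒ m₃ = 22672.4444/6 = 3778.74074
m₂^(3/2) = 197.55556^(1.5) = 2776.73140
g1 = m₃ / m₂^(3/2) = 3778.74074 / 2776.73140 ≈ 1.3609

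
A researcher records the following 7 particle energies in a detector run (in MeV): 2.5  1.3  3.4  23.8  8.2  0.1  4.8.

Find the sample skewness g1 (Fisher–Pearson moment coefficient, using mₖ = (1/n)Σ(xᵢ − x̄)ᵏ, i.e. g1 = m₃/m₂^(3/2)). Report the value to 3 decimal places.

x̄ = (2.5 + 1.3 + 3.4 + 23.8 + 8.2 + 0.1 + 4.8) / 7 = 6.3000
deviations (xᵢ − x̄): -3.8000, -5.0000, -2.9000, 17.5000, 1.9000, -6.2000, -1.5000
Σ(xᵢ − x̄)² = 398.4000 ⇒ m₂ = 398.4000/7 = 56.91429
Σ(xᵢ − x̄)³ = 4920.2700 ⇒ m₃ = 4920.2700/7 = 702.89571
m₂^(3/2) = 56.91429^(1.5) = 429.37023
g1 = m₃ / m₂^(3/2) = 702.89571 / 429.37023 ≈ 1.637

1.637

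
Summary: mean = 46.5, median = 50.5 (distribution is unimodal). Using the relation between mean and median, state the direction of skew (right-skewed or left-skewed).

left-skewed

mean − median = 46.5 − 50.5 = -4.0
mean < median ⇒ the longer tail is on the left ⇒ left-skewed (negatively skewed).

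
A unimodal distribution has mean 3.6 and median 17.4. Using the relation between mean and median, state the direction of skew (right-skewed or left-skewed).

left-skewed

mean − median = 3.6 − 17.4 = -13.8
mean < median ⇒ the longer tail is on the left ⇒ left-skewed (negatively skewed).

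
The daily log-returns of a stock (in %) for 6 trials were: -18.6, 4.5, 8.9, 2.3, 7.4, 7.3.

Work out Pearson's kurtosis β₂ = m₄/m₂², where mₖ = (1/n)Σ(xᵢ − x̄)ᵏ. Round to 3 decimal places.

x̄ = 1.9667
Σ(xᵢ − x̄)² = 535.5533 ⇒ m₂ = 89.25889
Σ(xᵢ − x̄)⁴ = 182951.2745 ⇒ m₄ = 30491.87909
m₂² = 7967.14925
β₂ = m₄/m₂² = 30491.87909 / 7967.14925 ≈ 3.827

3.827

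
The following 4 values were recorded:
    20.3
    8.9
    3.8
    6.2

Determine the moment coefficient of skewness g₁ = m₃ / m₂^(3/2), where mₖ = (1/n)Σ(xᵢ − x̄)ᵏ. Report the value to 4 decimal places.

x̄ = (20.3 + 8.9 + 3.8 + 6.2) / 4 = 9.8000
deviations (xᵢ − x̄): 10.5000, -0.9000, -6.0000, -3.6000
Σ(xᵢ − x̄)² = 160.0200 ⇒ m₂ = 160.0200/4 = 40.00500
Σ(xᵢ − x̄)³ = 894.2400 ⇒ m₃ = 894.2400/4 = 223.56000
m₂^(3/2) = 40.00500^(1.5) = 253.02965
g₁ = m₃ / m₂^(3/2) = 223.56000 / 253.02965 ≈ 0.8835

0.8835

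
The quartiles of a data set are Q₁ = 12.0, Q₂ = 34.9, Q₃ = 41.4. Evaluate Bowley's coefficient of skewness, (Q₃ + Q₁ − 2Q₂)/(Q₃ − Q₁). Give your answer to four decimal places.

numerator: Q₃ + Q₁ − 2Q₂ = 41.4 + 12.0 − 2×34.9 = -16.4000
denominator: Q₃ − Q₁ = 41.4 − 12.0 = 29.4000
Bowley skewness = -16.4000 / 29.4000 ≈ -0.5578

-0.5578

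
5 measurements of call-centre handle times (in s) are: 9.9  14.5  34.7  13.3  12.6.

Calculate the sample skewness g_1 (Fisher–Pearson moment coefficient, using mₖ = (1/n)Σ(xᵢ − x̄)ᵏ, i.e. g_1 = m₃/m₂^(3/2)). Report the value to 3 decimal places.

1.392

x̄ = (9.9 + 14.5 + 34.7 + 13.3 + 12.6) / 5 = 17.0000
deviations (xᵢ − x̄): -7.1000, -2.5000, 17.7000, -3.7000, -4.4000
Σ(xᵢ − x̄)² = 403.0000 ⇒ m₂ = 403.0000/5 = 80.60000
Σ(xᵢ − x̄)³ = 5035.8600 ⇒ m₃ = 5035.8600/5 = 1007.17200
m₂^(3/2) = 80.60000^(1.5) = 723.60667
g_1 = m₃ / m₂^(3/2) = 1007.17200 / 723.60667 ≈ 1.392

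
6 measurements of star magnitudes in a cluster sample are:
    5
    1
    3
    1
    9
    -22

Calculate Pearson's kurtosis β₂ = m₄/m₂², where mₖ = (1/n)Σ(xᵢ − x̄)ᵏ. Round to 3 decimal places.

3.721

x̄ = -0.5000
Σ(xᵢ − x̄)² = 599.5000 ⇒ m₂ = 99.91667
Σ(xᵢ − x̄)⁴ = 222895.3750 ⇒ m₄ = 37149.22917
m₂² = 9983.34028
β₂ = m₄/m₂² = 37149.22917 / 9983.34028 ≈ 3.721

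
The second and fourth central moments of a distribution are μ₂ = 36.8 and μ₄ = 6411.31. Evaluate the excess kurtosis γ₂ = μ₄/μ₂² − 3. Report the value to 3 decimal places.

μ₂² = 36.8² = 1354.24000
μ₄/μ₂² = 6411.31 / 1354.24000 = 4.73425
γ₂ = 4.73425 − 3 ≈ 1.734

1.734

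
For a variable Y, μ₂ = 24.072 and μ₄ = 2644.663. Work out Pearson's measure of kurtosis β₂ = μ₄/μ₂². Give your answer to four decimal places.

μ₂² = 24.072² = 579.46118
μ₄/μ₂² = 2644.663 / 579.46118 = 4.56400
β₂ ≈ 4.5640

4.5640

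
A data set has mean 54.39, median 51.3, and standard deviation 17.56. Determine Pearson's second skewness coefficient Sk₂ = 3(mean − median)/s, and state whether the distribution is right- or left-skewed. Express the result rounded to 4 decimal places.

0.5279, right-skewed

Sk₂ = 3(54.39 − 51.3) / 17.56 = 3 × 3.0900 / 17.56
    = 9.2700 / 17.56 ≈ 0.5279
Sk₂ > 0 ⇒ mean > median ⇒ right-skewed (positive skew).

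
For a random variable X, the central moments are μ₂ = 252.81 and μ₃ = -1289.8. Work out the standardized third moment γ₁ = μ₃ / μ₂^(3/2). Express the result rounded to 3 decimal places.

σ = √μ₂ = √252.81 = 15.90000
σ³ = μ₂^(3/2) = 4019.67900
γ₁ = μ₃/σ³ = -1289.8 / 4019.67900 ≈ -0.321

-0.321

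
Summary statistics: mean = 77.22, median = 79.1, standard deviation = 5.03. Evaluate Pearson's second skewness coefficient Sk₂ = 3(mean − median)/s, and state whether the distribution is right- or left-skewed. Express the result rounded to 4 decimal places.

-1.1213, left-skewed

Sk₂ = 3(77.22 − 79.1) / 5.03 = 3 × -1.8800 / 5.03
    = -5.6400 / 5.03 ≈ -1.1213
Sk₂ < 0 ⇒ mean < median ⇒ left-skewed (negative skew).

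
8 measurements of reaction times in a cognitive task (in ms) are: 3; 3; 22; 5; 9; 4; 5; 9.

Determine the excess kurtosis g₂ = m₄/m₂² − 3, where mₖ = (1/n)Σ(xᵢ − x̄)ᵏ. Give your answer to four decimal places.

x̄ = 7.5000
Σ(xᵢ − x̄)² = 280.0000 ⇒ m₂ = 35.00000
Σ(xᵢ − x̄)⁴ = 45263.5000 ⇒ m₄ = 5657.93750
m₂² = 1225.00000
g₂ = m₄/m₂² − 3 = 4.61872 − 3 ≈ 1.6187

1.6187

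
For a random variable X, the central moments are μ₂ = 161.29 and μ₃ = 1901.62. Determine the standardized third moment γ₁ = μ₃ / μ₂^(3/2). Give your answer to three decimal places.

0.928

σ = √μ₂ = √161.29 = 12.70000
σ³ = μ₂^(3/2) = 2048.38300
γ₁ = μ₃/σ³ = 1901.62 / 2048.38300 ≈ 0.928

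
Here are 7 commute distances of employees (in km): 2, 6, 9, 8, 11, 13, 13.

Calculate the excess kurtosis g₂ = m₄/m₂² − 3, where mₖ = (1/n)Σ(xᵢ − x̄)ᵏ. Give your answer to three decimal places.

-0.753

x̄ = 8.8571
Σ(xᵢ − x̄)² = 94.8571 ⇒ m₂ = 13.55102
Σ(xᵢ − x̄)⁴ = 2888.3382 ⇒ m₄ = 412.61974
m₂² = 183.63015
g₂ = m₄/m₂² − 3 = 2.24702 − 3 ≈ -0.753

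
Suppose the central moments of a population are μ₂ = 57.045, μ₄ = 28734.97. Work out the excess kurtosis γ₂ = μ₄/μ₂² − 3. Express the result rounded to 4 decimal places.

5.8303

μ₂² = 57.045² = 3254.13203
μ₄/μ₂² = 28734.97 / 3254.13203 = 8.83030
γ₂ = 8.83030 − 3 ≈ 5.8303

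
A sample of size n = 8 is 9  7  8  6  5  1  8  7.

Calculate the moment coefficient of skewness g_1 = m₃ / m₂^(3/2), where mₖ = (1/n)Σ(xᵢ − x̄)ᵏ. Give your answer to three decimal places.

-1.273

x̄ = (9 + 7 + 8 + 6 + 5 + 1 + 8 + 7) / 8 = 6.3750
deviations (xᵢ − x̄): 2.6250, 0.6250, 1.6250, -0.3750, -1.3750, -5.3750, 1.6250, 0.6250
Σ(xᵢ − x̄)² = 43.8750 ⇒ m₂ = 43.8750/8 = 5.48438
Σ(xᵢ − x̄)³ = -130.7813 ⇒ m₃ = -130.7813/8 = -16.34766
m₂^(3/2) = 5.48438^(1.5) = 12.84372
g_1 = m₃ / m₂^(3/2) = -16.34766 / 12.84372 ≈ -1.273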